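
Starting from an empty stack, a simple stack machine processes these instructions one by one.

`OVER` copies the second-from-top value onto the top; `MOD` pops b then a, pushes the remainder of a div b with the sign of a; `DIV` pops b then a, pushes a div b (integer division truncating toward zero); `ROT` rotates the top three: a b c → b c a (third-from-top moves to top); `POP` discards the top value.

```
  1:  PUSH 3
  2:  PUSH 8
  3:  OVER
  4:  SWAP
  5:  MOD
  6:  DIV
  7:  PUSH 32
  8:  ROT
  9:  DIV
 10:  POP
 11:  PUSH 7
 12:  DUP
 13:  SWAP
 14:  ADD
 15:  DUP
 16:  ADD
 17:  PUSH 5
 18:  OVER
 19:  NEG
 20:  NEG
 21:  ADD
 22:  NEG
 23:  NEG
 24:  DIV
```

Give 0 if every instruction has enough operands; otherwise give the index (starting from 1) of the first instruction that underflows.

PUSH 3  → [3]
PUSH 8  → [3, 8]
OVER    → [3, 8, 3]
SWAP    → [3, 3, 8]
MOD     → [3, 3]
DIV     → [1]
PUSH 32 → [1, 32]
ROT  — needs 3 operands, stack has 2 → underflow

8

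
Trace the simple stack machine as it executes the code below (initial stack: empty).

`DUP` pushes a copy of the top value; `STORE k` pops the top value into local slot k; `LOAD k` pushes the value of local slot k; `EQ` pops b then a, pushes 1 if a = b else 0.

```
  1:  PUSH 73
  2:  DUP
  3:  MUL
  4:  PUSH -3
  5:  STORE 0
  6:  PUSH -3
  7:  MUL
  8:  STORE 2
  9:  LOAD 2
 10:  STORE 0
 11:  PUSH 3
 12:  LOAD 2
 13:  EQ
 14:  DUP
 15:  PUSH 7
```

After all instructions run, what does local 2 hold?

-15987

PUSH 73 -> 73
DUP     -> 73 73
MUL     -> 5329
PUSH -3 -> 5329 -3
STORE 0 -> 5329
PUSH -3 -> 5329 -3
MUL     -> -15987
STORE 2 -> (empty)
LOAD 2  -> -15987
STORE 0 -> (empty)
PUSH 3  -> 3
LOAD 2  -> 3 -15987
EQ      -> 0
DUP     -> 0 0
PUSH 7  -> 0 0 7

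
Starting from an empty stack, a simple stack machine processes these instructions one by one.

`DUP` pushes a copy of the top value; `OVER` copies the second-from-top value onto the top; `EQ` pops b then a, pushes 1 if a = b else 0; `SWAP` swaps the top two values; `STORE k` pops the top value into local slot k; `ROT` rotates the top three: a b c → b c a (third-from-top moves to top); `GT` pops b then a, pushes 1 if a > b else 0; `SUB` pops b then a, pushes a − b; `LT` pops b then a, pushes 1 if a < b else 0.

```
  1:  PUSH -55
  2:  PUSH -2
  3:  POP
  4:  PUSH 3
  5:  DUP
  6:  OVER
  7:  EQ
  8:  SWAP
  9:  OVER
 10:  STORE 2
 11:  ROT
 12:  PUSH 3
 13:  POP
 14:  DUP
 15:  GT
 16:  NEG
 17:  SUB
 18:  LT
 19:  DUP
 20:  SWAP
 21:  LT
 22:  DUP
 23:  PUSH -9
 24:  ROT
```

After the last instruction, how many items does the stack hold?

PUSH -55 → -55
PUSH -2  → -55 -2
POP      → -55
PUSH 3   → -55 3
DUP      → -55 3 3
OVER     → -55 3 3 3
EQ       → -55 3 1
SWAP     → -55 1 3
OVER     → -55 1 3 1
STORE 2  → -55 1 3
ROT      → 1 3 -55
PUSH 3   → 1 3 -55 3
POP      → 1 3 -55
DUP      → 1 3 -55 -55
GT       → 1 3 0
NEG      → 1 3 0
SUB      → 1 3
LT       → 1
DUP      → 1 1
SWAP     → 1 1
LT       → 0
DUP      → 0 0
PUSH -9  → 0 0 -9
ROT      → 0 -9 0

3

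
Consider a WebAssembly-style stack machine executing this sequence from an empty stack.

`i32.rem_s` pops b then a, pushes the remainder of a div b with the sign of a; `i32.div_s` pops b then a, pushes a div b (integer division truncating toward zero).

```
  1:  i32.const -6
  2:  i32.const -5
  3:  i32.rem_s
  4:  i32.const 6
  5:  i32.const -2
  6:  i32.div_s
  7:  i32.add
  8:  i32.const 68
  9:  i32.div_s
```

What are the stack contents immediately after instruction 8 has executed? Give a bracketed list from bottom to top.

[-4, 68]

i32.const -6 : [-6]
i32.const -5 : [-6, -5]
i32.rem_s    : [-1]
i32.const 6  : [-1, 6]
i32.const -2 : [-1, 6, -2]
i32.div_s    : [-1, -3]
i32.add      : [-4]
i32.const 68 : [-4, 68]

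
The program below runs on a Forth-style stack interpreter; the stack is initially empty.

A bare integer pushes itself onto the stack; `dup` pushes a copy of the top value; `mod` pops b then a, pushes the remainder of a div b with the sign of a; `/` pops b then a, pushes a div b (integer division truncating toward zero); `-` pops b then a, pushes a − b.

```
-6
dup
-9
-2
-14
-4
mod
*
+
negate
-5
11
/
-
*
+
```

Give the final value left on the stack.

-6      -6
dup     -6 -6
-9      -6 -6 -9
-2      -6 -6 -9 -2
-14     -6 -6 -9 -2 -14
-4      -6 -6 -9 -2 -14 -4
mod     -6 -6 -9 -2 -2
*       -6 -6 -9 4
+       -6 -6 -5
negate  -6 -6 5
-5      -6 -6 5 -5
11      -6 -6 5 -5 11
/       -6 -6 5 0
-       -6 -6 5
*       -6 -30
+       -36

-36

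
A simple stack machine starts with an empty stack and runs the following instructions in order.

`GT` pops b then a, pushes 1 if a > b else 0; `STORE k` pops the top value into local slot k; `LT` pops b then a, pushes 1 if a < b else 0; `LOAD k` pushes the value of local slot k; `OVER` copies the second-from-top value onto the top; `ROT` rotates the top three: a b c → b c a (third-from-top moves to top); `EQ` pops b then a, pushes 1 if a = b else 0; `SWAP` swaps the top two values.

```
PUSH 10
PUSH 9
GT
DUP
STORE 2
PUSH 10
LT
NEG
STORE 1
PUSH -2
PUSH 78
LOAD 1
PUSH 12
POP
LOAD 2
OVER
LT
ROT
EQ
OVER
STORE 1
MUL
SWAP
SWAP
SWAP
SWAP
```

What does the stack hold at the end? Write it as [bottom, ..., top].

PUSH 10 -> 10
PUSH 9  -> 10 9
GT      -> 1
DUP     -> 1 1
STORE 2 -> 1
PUSH 10 -> 1 10
LT      -> 1
NEG     -> -1
STORE 1 -> (empty)
PUSH -2 -> -2
PUSH 78 -> -2 78
LOAD 1  -> -2 78 -1
PUSH 12 -> -2 78 -1 12
POP     -> -2 78 -1
LOAD 2  -> -2 78 -1 1
OVER    -> -2 78 -1 1 -1
LT      -> -2 78 -1 0
ROT     -> -2 -1 0 78
EQ      -> -2 -1 0
OVER    -> -2 -1 0 -1
STORE 1 -> -2 -1 0
MUL     -> -2 0
SWAP    -> 0 -2
SWAP    -> -2 0
SWAP    -> 0 -2
SWAP    -> -2 0

[-2, 0]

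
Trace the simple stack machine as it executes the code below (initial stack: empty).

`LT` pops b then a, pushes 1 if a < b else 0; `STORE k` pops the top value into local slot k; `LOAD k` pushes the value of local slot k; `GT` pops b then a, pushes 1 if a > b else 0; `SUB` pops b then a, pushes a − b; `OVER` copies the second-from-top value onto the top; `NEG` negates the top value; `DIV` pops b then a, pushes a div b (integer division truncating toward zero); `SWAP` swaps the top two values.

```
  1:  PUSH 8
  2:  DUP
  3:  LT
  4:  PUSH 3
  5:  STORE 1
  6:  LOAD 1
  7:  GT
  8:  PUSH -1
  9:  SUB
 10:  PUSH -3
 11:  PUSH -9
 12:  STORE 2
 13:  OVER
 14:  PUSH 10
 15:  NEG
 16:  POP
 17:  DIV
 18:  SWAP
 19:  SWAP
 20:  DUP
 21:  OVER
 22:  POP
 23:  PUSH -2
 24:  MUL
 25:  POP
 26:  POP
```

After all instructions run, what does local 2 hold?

PUSH 8  -> [8]
DUP     -> [8, 8]
LT      -> [0]
PUSH 3  -> [0, 3]
STORE 1 -> [0]
LOAD 1  -> [0, 3]
GT      -> [0]
PUSH -1 -> [0, -1]
SUB     -> [1]
PUSH -3 -> [1, -3]
PUSH -9 -> [1, -3, -9]
STORE 2 -> [1, -3]
OVER    -> [1, -3, 1]
PUSH 10 -> [1, -3, 1, 10]
NEG     -> [1, -3, 1, -10]
POP     -> [1, -3, 1]
DIV     -> [1, -3]
SWAP    -> [-3, 1]
SWAP    -> [1, -3]
DUP     -> [1, -3, -3]
OVER    -> [1, -3, -3, -3]
POP     -> [1, -3, -3]
PUSH -2 -> [1, -3, -3, -2]
MUL     -> [1, -3, 6]
POP     -> [1, -3]
POP     -> [1]

-9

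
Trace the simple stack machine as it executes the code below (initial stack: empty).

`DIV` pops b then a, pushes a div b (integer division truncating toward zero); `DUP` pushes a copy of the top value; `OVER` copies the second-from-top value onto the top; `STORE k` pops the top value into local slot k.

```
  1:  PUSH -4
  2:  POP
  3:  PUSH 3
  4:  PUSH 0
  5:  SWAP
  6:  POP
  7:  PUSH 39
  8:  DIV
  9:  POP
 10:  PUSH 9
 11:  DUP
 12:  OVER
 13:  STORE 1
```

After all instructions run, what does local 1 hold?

PUSH -4 -> -4
POP     -> (empty)
PUSH 3  -> 3
PUSH 0  -> 3 0
SWAP    -> 0 3
POP     -> 0
PUSH 39 -> 0 39
DIV     -> 0
POP     -> (empty)
PUSH 9  -> 9
DUP     -> 9 9
OVER    -> 9 9 9
STORE 1 -> 9 9

9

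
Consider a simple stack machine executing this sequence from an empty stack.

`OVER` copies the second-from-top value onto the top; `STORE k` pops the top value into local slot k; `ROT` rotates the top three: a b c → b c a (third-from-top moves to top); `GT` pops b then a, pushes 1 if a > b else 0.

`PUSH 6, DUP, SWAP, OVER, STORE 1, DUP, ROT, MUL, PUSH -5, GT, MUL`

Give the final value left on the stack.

6

PUSH 6  : 6
DUP     : 6 6
SWAP    : 6 6
OVER    : 6 6 6
STORE 1 : 6 6
DUP     : 6 6 6
ROT     : 6 6 6
MUL     : 6 36
PUSH -5 : 6 36 -5
GT      : 6 1
MUL     : 6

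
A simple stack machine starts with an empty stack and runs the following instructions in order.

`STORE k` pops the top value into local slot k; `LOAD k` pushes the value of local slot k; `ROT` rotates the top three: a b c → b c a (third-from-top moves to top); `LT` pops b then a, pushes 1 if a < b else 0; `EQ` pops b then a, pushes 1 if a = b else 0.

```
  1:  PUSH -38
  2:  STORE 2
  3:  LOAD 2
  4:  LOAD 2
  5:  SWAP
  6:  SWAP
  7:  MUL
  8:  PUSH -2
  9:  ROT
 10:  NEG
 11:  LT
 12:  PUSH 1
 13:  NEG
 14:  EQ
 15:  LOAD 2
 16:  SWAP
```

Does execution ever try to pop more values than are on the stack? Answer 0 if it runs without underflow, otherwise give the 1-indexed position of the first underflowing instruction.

PUSH -38 -> -38
STORE 2  -> (empty)
LOAD 2   -> -38
LOAD 2   -> -38 -38
SWAP     -> -38 -38
SWAP     -> -38 -38
MUL      -> 1444
PUSH -2  -> 1444 -2
ROT  — needs 3 operands, stack has 2 → underflow

9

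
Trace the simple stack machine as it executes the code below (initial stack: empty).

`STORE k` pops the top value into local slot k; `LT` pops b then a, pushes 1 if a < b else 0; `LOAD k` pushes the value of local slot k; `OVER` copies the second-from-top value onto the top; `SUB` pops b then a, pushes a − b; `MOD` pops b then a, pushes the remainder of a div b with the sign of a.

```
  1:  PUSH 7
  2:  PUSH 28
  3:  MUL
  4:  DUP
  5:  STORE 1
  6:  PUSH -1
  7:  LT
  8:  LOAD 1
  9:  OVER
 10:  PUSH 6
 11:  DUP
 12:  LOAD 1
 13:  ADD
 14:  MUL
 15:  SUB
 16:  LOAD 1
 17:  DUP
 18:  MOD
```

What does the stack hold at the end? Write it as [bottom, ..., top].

[0, 196, -1212, 0]

PUSH 7   7
PUSH 28  7 28
MUL      196
DUP      196 196
STORE 1  196
PUSH -1  196 -1
LT       0
LOAD 1   0 196
OVER     0 196 0
PUSH 6   0 196 0 6
DUP      0 196 0 6 6
LOAD 1   0 196 0 6 6 196
ADD      0 196 0 6 202
MUL      0 196 0 1212
SUB      0 196 -1212
LOAD 1   0 196 -1212 196
DUP      0 196 -1212 196 196
MOD      0 196 -1212 0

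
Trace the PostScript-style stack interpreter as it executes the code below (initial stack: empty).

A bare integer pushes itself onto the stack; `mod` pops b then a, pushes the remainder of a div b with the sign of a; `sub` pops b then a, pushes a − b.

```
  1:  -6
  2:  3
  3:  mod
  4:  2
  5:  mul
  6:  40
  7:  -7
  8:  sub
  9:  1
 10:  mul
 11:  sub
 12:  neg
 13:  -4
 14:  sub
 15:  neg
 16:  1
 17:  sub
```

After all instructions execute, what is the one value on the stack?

-52

-6  -> -6
3   -> -6 3
mod -> 0
2   -> 0 2
mul -> 0
40  -> 0 40
-7  -> 0 40 -7
sub -> 0 47
1   -> 0 47 1
mul -> 0 47
sub -> -47
neg -> 47
-4  -> 47 -4
sub -> 51
neg -> -51
1   -> -51 1
sub -> -52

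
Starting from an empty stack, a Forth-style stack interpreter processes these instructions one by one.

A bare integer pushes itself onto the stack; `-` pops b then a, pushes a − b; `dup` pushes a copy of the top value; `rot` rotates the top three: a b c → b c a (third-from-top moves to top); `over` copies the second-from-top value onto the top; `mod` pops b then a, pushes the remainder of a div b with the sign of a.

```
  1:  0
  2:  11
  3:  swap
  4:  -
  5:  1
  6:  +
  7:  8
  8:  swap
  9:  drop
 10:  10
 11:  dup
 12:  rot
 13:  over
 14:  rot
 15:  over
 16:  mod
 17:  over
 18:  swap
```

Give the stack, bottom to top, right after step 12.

0    → 0
11   → 0 11
swap → 11 0
-    → 11
1    → 11 1
+    → 12
8    → 12 8
swap → 8 12
drop → 8
10   → 8 10
dup  → 8 10 10
rot  → 10 10 8

[10, 10, 8]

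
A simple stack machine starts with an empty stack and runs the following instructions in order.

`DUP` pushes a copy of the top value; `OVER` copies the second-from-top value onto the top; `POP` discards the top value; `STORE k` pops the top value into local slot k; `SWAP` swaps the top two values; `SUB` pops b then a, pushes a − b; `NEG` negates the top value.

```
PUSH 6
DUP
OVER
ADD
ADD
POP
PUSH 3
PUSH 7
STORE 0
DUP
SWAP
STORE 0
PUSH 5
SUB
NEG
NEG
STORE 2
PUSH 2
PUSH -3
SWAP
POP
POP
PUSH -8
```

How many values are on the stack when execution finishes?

1

PUSH 6  → [6]
DUP     → [6, 6]
OVER    → [6, 6, 6]
ADD     → [6, 12]
ADD     → [18]
POP     → []
PUSH 3  → [3]
PUSH 7  → [3, 7]
STORE 0 → [3]
DUP     → [3, 3]
SWAP    → [3, 3]
STORE 0 → [3]
PUSH 5  → [3, 5]
SUB     → [-2]
NEG     → [2]
NEG     → [-2]
STORE 2 → []
PUSH 2  → [2]
PUSH -3 → [2, -3]
SWAP    → [-3, 2]
POP     → [-3]
POP     → []
PUSH -8 → [-8]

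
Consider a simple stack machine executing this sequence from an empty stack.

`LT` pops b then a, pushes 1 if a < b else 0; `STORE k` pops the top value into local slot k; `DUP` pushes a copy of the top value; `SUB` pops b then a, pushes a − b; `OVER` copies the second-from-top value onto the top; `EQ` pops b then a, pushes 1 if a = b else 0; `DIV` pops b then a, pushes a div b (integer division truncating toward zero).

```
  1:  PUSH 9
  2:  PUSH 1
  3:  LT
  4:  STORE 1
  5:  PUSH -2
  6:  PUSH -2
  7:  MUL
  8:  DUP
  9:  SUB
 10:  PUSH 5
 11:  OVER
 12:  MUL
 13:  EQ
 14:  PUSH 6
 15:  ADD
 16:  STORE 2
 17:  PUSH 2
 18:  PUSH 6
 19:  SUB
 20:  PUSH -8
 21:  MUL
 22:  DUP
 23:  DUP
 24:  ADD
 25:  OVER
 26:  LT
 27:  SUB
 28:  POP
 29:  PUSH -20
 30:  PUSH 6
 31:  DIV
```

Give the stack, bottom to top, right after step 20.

[-4, -8]

PUSH 9   9
PUSH 1   9 1
LT       0
STORE 1  (empty)
PUSH -2  -2
PUSH -2  -2 -2
MUL      4
DUP      4 4
SUB      0
PUSH 5   0 5
OVER     0 5 0
MUL      0 0
EQ       1
PUSH 6   1 6
ADD      7
STORE 2  (empty)
PUSH 2   2
PUSH 6   2 6
SUB      -4
PUSH -8  -4 -8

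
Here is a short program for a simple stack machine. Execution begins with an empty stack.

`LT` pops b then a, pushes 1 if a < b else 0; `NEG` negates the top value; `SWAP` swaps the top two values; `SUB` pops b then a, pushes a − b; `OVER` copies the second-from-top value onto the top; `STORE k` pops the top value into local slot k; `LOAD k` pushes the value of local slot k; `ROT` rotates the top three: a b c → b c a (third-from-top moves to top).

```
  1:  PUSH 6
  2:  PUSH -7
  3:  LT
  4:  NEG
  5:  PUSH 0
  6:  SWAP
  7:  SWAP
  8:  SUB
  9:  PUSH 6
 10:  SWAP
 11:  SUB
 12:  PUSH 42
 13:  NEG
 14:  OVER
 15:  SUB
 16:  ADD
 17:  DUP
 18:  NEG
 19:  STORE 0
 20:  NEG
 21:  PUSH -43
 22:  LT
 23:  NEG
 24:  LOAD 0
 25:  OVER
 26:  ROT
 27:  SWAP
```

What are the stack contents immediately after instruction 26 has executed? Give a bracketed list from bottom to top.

PUSH 6   -> [6]
PUSH -7  -> [6, -7]
LT       -> [0]
NEG      -> [0]
PUSH 0   -> [0, 0]
SWAP     -> [0, 0]
SWAP     -> [0, 0]
SUB      -> [0]
PUSH 6   -> [0, 6]
SWAP     -> [6, 0]
SUB      -> [6]
PUSH 42  -> [6, 42]
NEG      -> [6, -42]
OVER     -> [6, -42, 6]
SUB      -> [6, -48]
ADD      -> [-42]
DUP      -> [-42, -42]
NEG      -> [-42, 42]
STORE 0  -> [-42]
NEG      -> [42]
PUSH -43 -> [42, -43]
LT       -> [0]
NEG      -> [0]
LOAD 0   -> [0, 42]
OVER     -> [0, 42, 0]
ROT      -> [42, 0, 0]

[42, 0, 0]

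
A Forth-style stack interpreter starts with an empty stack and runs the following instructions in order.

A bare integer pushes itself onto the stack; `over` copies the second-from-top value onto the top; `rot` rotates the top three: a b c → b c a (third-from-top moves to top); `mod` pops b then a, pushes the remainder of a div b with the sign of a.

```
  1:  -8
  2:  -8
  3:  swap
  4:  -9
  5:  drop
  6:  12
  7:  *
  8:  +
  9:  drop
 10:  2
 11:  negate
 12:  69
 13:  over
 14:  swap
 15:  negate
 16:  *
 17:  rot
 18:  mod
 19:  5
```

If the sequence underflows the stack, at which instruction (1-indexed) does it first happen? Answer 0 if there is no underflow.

17

-8      -8
-8      -8 -8
swap    -8 -8
-9      -8 -8 -9
drop    -8 -8
12      -8 -8 12
*       -8 -96
+       -104
drop    (empty)
2       2
negate  -2
69      -2 69
over    -2 69 -2
swap    -2 -2 69
negate  -2 -2 -69
*       -2 138
rot  — needs 3 operands, stack has 2 → underflow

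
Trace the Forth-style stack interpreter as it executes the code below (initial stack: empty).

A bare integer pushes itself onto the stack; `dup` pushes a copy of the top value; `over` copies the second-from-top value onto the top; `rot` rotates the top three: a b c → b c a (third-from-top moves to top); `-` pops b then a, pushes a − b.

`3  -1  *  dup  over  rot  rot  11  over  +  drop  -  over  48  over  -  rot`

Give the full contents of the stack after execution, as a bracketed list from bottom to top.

3    -> [3]
-1   -> [3, -1]
*    -> [-3]
dup  -> [-3, -3]
over -> [-3, -3, -3]
rot  -> [-3, -3, -3]
rot  -> [-3, -3, -3]
11   -> [-3, -3, -3, 11]
over -> [-3, -3, -3, 11, -3]
+    -> [-3, -3, -3, 8]
drop -> [-3, -3, -3]
-    -> [-3, 0]
over -> [-3, 0, -3]
48   -> [-3, 0, -3, 48]
over -> [-3, 0, -3, 48, -3]
-    -> [-3, 0, -3, 51]
rot  -> [-3, -3, 51, 0]

[-3, -3, 51, 0]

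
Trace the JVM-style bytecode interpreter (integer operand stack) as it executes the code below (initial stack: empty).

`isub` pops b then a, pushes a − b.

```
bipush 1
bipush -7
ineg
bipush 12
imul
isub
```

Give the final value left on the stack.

-83

bipush 1  → [1]
bipush -7 → [1, -7]
ineg      → [1, 7]
bipush 12 → [1, 7, 12]
imul      → [1, 84]
isub      → [-83]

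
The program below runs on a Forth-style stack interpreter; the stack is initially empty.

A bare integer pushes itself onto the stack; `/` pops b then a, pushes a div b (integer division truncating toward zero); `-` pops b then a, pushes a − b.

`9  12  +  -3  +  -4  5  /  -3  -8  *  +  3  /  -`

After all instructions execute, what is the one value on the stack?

9  : 9
12 : 9 12
+  : 21
-3 : 21 -3
+  : 18
-4 : 18 -4
5  : 18 -4 5
/  : 18 0
-3 : 18 0 -3
-8 : 18 0 -3 -8
*  : 18 0 24
+  : 18 24
3  : 18 24 3
/  : 18 8
-  : 10

10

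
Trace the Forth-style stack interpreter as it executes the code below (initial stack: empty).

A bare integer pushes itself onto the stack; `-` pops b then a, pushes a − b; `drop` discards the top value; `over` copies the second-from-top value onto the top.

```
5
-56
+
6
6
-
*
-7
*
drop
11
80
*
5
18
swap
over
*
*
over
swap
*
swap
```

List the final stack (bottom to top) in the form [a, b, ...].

5     [5]
-56   [5, -56]
+     [-51]
6     [-51, 6]
6     [-51, 6, 6]
-     [-51, 0]
*     [0]
-7    [0, -7]
*     [0]
drop  []
11    [11]
80    [11, 80]
*     [880]
5     [880, 5]
18    [880, 5, 18]
swap  [880, 18, 5]
over  [880, 18, 5, 18]
*     [880, 18, 90]
*     [880, 1620]
over  [880, 1620, 880]
swap  [880, 880, 1620]
*     [880, 1425600]
swap  [1425600, 880]

[1425600, 880]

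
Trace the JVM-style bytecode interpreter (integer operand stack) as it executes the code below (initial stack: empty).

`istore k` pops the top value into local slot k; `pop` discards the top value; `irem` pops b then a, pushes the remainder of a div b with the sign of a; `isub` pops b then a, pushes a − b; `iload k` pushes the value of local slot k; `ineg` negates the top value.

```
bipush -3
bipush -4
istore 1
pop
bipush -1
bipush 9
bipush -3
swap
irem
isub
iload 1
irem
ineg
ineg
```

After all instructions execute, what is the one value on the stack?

bipush -3 -> [-3]
bipush -4 -> [-3, -4]
istore 1  -> [-3]
pop       -> []
bipush -1 -> [-1]
bipush 9  -> [-1, 9]
bipush -3 -> [-1, 9, -3]
swap      -> [-1, -3, 9]
irem      -> [-1, -3]
isub      -> [2]
iload 1   -> [2, -4]
irem      -> [2]
ineg      -> [-2]
ineg      -> [2]

2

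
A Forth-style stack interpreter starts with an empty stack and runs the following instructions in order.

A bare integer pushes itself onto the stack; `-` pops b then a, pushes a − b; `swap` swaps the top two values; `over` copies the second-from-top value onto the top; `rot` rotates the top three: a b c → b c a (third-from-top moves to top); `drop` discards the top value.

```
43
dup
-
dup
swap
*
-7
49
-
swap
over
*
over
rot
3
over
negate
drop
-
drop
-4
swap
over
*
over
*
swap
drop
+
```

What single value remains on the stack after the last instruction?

43      43
dup     43 43
-       0
dup     0 0
swap    0 0
*       0
-7      0 -7
49      0 -7 49
-       0 -56
swap    -56 0
over    -56 0 -56
*       -56 0
over    -56 0 -56
rot     0 -56 -56
3       0 -56 -56 3
over    0 -56 -56 3 -56
negate  0 -56 -56 3 56
drop    0 -56 -56 3
-       0 -56 -59
drop    0 -56
-4      0 -56 -4
swap    0 -4 -56
over    0 -4 -56 -4
*       0 -4 224
over    0 -4 224 -4
*       0 -4 -896
swap    0 -896 -4
drop    0 -896
+       -896

-896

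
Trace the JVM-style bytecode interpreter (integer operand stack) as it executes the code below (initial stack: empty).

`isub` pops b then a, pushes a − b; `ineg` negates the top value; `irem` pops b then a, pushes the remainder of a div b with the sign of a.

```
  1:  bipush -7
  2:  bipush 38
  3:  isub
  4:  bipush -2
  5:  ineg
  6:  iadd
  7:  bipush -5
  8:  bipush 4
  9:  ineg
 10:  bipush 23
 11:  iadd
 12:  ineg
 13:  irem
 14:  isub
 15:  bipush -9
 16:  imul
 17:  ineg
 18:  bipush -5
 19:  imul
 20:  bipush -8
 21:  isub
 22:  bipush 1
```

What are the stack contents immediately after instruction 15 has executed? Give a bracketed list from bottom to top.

[-38, -9]

bipush -7 -> -7
bipush 38 -> -7 38
isub      -> -45
bipush -2 -> -45 -2
ineg      -> -45 2
iadd      -> -43
bipush -5 -> -43 -5
bipush 4  -> -43 -5 4
ineg      -> -43 -5 -4
bipush 23 -> -43 -5 -4 23
iadd      -> -43 -5 19
ineg      -> -43 -5 -19
irem      -> -43 -5
isub      -> -38
bipush -9 -> -38 -9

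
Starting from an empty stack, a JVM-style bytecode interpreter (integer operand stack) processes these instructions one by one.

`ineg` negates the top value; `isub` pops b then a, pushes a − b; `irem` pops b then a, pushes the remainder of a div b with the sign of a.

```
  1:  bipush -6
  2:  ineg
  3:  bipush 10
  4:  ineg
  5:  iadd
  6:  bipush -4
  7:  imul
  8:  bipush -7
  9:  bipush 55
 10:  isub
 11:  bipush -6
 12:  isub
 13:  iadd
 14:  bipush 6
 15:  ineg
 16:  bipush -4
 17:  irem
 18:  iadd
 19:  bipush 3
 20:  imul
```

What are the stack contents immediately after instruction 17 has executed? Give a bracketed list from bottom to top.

bipush -6 -> [-6]
ineg      -> [6]
bipush 10 -> [6, 10]
ineg      -> [6, -10]
iadd      -> [-4]
bipush -4 -> [-4, -4]
imul      -> [16]
bipush -7 -> [16, -7]
bipush 55 -> [16, -7, 55]
isub      -> [16, -62]
bipush -6 -> [16, -62, -6]
isub      -> [16, -56]
iadd      -> [-40]
bipush 6  -> [-40, 6]
ineg      -> [-40, -6]
bipush -4 -> [-40, -6, -4]
irem      -> [-40, -2]

[-40, -2]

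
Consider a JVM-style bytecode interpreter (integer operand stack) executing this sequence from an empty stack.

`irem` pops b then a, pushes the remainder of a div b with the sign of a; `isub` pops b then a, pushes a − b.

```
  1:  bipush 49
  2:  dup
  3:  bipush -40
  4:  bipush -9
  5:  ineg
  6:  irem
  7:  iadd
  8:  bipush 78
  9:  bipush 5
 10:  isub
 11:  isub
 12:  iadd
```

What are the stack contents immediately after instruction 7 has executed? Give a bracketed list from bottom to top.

bipush 49  -> 49
dup        -> 49 49
bipush -40 -> 49 49 -40
bipush -9  -> 49 49 -40 -9
ineg       -> 49 49 -40 9
irem       -> 49 49 -4
iadd       -> 49 45

[49, 45]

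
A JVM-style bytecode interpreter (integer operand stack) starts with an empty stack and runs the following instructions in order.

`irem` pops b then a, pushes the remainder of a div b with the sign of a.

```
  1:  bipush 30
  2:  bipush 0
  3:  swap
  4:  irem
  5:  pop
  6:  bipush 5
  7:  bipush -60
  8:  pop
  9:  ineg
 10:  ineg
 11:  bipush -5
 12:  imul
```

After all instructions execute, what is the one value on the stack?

-25

bipush 30  → 30
bipush 0   → 30 0
swap       → 0 30
irem       → 0
pop        → (empty)
bipush 5   → 5
bipush -60 → 5 -60
pop        → 5
ineg       → -5
ineg       → 5
bipush -5  → 5 -5
imul       → -25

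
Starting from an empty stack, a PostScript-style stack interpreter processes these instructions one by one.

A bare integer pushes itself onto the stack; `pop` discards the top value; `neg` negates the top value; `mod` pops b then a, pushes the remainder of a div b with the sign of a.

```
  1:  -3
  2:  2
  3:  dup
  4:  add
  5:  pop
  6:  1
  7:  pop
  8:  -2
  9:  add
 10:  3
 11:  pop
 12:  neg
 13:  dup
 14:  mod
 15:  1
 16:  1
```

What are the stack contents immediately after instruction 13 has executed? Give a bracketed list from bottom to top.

-3   -3
2    -3 2
dup  -3 2 2
add  -3 4
pop  -3
1    -3 1
pop  -3
-2   -3 -2
add  -5
3    -5 3
pop  -5
neg  5
dup  5 5

[5, 5]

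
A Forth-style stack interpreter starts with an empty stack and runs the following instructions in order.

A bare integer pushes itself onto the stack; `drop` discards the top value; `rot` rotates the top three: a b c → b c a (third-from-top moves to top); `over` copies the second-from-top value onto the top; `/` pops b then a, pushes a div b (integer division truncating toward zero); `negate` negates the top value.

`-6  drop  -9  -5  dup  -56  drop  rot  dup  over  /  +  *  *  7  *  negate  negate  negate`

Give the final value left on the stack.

-6     : [-6]
drop   : []
-9     : [-9]
-5     : [-9, -5]
dup    : [-9, -5, -5]
-56    : [-9, -5, -5, -56]
drop   : [-9, -5, -5]
rot    : [-5, -5, -9]
dup    : [-5, -5, -9, -9]
over   : [-5, -5, -9, -9, -9]
/      : [-5, -5, -9, 1]
+      : [-5, -5, -8]
*      : [-5, 40]
*      : [-200]
7      : [-200, 7]
*      : [-1400]
negate : [1400]
negate : [-1400]
negate : [1400]

1400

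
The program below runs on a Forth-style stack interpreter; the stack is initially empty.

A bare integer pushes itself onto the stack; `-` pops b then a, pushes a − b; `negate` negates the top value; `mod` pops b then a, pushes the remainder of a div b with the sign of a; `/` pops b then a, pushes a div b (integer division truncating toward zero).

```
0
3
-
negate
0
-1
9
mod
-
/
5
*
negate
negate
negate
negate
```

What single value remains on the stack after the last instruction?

15

0       [0]
3       [0, 3]
-       [-3]
negate  [3]
0       [3, 0]
-1      [3, 0, -1]
9       [3, 0, -1, 9]
mod     [3, 0, -1]
-       [3, 1]
/       [3]
5       [3, 5]
*       [15]
negate  [-15]
negate  [15]
negate  [-15]
negate  [15]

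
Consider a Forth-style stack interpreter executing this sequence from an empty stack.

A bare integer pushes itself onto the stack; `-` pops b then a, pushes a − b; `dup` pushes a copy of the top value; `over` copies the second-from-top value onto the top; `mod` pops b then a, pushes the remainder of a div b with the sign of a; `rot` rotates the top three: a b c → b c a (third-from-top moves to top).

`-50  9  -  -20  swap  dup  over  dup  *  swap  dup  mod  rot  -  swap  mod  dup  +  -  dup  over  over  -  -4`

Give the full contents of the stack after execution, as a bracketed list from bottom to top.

-50  → [-50]
9    → [-50, 9]
-    → [-59]
-20  → [-59, -20]
swap → [-20, -59]
dup  → [-20, -59, -59]
over → [-20, -59, -59, -59]
dup  → [-20, -59, -59, -59, -59]
*    → [-20, -59, -59, 3481]
swap → [-20, -59, 3481, -59]
dup  → [-20, -59, 3481, -59, -59]
mod  → [-20, -59, 3481, 0]
rot  → [-20, 3481, 0, -59]
-    → [-20, 3481, 59]
swap → [-20, 59, 3481]
mod  → [-20, 59]
dup  → [-20, 59, 59]
+    → [-20, 118]
-    → [-138]
dup  → [-138, -138]
over → [-138, -138, -138]
over → [-138, -138, -138, -138]
-    → [-138, -138, 0]
-4   → [-138, -138, 0, -4]

[-138, -138, 0, -4]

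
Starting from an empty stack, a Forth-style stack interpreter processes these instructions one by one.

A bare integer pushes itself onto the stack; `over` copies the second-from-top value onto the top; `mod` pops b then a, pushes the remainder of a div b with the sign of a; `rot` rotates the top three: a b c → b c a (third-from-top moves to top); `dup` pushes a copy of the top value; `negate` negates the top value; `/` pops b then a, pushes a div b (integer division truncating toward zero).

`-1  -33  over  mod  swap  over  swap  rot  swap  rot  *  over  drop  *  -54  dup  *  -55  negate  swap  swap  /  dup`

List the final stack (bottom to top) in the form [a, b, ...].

-1     -> -1
-33    -> -1 -33
over   -> -1 -33 -1
mod    -> -1 0
swap   -> 0 -1
over   -> 0 -1 0
swap   -> 0 0 -1
rot    -> 0 -1 0
swap   -> 0 0 -1
rot    -> 0 -1 0
*      -> 0 0
over   -> 0 0 0
drop   -> 0 0
*      -> 0
-54    -> 0 -54
dup    -> 0 -54 -54
*      -> 0 2916
-55    -> 0 2916 -55
negate -> 0 2916 55
swap   -> 0 55 2916
swap   -> 0 2916 55
/      -> 0 53
dup    -> 0 53 53

[0, 53, 53]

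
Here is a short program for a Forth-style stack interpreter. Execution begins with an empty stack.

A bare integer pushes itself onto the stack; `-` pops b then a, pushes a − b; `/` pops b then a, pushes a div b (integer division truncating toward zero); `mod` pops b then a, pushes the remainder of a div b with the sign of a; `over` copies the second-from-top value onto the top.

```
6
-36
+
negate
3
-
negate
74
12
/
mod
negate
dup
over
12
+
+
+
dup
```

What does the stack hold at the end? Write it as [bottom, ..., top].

[21, 21]

6      → [6]
-36    → [6, -36]
+      → [-30]
negate → [30]
3      → [30, 3]
-      → [27]
negate → [-27]
74     → [-27, 74]
12     → [-27, 74, 12]
/      → [-27, 6]
mod    → [-3]
negate → [3]
dup    → [3, 3]
over   → [3, 3, 3]
12     → [3, 3, 3, 12]
+      → [3, 3, 15]
+      → [3, 18]
+      → [21]
dup    → [21, 21]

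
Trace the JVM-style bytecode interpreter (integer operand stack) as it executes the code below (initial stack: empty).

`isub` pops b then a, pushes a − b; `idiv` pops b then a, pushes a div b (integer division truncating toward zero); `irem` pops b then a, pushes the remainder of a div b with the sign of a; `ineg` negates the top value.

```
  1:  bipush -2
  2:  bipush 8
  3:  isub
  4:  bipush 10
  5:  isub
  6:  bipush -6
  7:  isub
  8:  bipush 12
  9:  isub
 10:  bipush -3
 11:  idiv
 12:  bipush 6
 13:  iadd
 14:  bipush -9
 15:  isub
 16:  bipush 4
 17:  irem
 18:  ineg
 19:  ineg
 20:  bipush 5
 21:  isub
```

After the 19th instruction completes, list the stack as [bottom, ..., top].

bipush -2 : -2
bipush 8  : -2 8
isub      : -10
bipush 10 : -10 10
isub      : -20
bipush -6 : -20 -6
isub      : -14
bipush 12 : -14 12
isub      : -26
bipush -3 : -26 -3
idiv      : 8
bipush 6  : 8 6
iadd      : 14
bipush -9 : 14 -9
isub      : 23
bipush 4  : 23 4
irem      : 3
ineg      : -3
ineg      : 3

[3]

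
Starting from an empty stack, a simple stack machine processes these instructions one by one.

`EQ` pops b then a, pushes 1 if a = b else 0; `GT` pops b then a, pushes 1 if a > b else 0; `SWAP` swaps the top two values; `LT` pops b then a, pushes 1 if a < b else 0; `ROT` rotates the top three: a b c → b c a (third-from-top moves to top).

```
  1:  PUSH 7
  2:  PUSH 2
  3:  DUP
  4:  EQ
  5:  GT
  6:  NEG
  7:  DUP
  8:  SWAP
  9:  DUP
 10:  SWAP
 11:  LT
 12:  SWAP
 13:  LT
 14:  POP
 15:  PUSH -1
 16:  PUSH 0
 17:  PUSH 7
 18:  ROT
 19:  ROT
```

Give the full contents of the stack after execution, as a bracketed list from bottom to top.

[7, -1, 0]

PUSH 7  → [7]
PUSH 2  → [7, 2]
DUP     → [7, 2, 2]
EQ      → [7, 1]
GT      → [1]
NEG     → [-1]
DUP     → [-1, -1]
SWAP    → [-1, -1]
DUP     → [-1, -1, -1]
SWAP    → [-1, -1, -1]
LT      → [-1, 0]
SWAP    → [0, -1]
LT      → [0]
POP     → []
PUSH -1 → [-1]
PUSH 0  → [-1, 0]
PUSH 7  → [-1, 0, 7]
ROT     → [0, 7, -1]
ROT     → [7, -1, 0]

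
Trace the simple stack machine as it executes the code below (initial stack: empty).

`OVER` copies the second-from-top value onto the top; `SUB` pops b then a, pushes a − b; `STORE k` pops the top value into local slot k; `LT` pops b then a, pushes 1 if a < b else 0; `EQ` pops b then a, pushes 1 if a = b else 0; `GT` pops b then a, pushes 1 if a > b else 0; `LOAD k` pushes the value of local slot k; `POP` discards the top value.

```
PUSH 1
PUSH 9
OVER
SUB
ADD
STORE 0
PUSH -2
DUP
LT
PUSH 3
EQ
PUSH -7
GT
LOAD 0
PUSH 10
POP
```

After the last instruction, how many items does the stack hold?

2

PUSH 1   1
PUSH 9   1 9
OVER     1 9 1
SUB      1 8
ADD      9
STORE 0  (empty)
PUSH -2  -2
DUP      -2 -2
LT       0
PUSH 3   0 3
EQ       0
PUSH -7  0 -7
GT       1
LOAD 0   1 9
PUSH 10  1 9 10
POP      1 9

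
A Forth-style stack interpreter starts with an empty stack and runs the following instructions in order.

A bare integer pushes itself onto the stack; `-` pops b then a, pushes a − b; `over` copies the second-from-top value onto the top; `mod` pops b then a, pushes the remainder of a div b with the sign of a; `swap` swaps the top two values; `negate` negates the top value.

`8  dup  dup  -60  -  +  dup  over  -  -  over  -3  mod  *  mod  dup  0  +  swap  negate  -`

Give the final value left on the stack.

16

8      -> [8]
dup    -> [8, 8]
dup    -> [8, 8, 8]
-60    -> [8, 8, 8, -60]
-      -> [8, 8, 68]
+      -> [8, 76]
dup    -> [8, 76, 76]
over   -> [8, 76, 76, 76]
-      -> [8, 76, 0]
-      -> [8, 76]
over   -> [8, 76, 8]
-3     -> [8, 76, 8, -3]
mod    -> [8, 76, 2]
*      -> [8, 152]
mod    -> [8]
dup    -> [8, 8]
0      -> [8, 8, 0]
+      -> [8, 8]
swap   -> [8, 8]
negate -> [8, -8]
-      -> [16]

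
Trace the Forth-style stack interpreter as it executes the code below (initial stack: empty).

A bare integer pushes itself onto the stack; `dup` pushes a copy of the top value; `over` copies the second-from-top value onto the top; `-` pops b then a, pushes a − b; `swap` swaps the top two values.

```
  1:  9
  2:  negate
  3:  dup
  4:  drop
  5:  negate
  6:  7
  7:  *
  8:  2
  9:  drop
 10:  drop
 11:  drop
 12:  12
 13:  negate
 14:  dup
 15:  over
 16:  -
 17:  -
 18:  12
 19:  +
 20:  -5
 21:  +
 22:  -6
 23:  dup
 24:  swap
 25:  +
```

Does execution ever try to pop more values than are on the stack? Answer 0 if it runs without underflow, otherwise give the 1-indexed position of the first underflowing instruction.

11

9       9
negate  -9
dup     -9 -9
drop    -9
negate  9
7       9 7
*       63
2       63 2
drop    63
drop    (empty)
drop  — needs 1 operand, stack has 0 → underflow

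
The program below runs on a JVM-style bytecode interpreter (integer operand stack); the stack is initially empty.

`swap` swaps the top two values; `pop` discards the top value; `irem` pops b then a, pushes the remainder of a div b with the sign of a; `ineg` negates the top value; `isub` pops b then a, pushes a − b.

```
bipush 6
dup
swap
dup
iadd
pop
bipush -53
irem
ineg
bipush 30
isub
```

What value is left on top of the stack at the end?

bipush 6   → [6]
dup        → [6, 6]
swap       → [6, 6]
dup        → [6, 6, 6]
iadd       → [6, 12]
pop        → [6]
bipush -53 → [6, -53]
irem       → [6]
ineg       → [-6]
bipush 30  → [-6, 30]
isub       → [-36]

-36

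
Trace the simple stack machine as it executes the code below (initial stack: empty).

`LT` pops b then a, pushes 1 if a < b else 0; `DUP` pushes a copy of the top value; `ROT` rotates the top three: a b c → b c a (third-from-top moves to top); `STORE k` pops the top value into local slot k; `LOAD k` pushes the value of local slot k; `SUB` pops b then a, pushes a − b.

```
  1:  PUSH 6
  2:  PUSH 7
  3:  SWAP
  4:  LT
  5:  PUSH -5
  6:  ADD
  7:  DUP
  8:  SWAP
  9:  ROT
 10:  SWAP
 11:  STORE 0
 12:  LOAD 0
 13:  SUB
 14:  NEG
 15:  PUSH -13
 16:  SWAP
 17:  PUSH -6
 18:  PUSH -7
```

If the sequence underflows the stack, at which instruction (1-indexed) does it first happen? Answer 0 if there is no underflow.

PUSH 6   [6]
PUSH 7   [6, 7]
SWAP     [7, 6]
LT       [0]
PUSH -5  [0, -5]
ADD      [-5]
DUP      [-5, -5]
SWAP     [-5, -5]
ROT  — needs 3 operands, stack has 2 → underflow

9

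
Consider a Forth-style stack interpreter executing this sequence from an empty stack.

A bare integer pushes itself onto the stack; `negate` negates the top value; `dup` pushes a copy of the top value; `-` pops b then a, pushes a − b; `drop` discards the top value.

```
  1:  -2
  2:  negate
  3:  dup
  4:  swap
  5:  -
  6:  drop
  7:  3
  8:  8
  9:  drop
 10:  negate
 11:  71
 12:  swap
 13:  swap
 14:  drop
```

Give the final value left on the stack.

-2     -> [-2]
negate -> [2]
dup    -> [2, 2]
swap   -> [2, 2]
-      -> [0]
drop   -> []
3      -> [3]
8      -> [3, 8]
drop   -> [3]
negate -> [-3]
71     -> [-3, 71]
swap   -> [71, -3]
swap   -> [-3, 71]
drop   -> [-3]

-3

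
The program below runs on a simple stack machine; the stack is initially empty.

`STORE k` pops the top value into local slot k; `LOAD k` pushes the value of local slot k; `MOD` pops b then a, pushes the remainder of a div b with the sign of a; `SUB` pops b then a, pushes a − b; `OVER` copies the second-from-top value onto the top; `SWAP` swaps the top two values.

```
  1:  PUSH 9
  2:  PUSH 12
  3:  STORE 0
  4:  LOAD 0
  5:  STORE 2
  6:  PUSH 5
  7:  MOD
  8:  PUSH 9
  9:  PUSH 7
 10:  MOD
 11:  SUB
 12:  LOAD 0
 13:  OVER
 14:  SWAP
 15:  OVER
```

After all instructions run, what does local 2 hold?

12

PUSH 9  : 9
PUSH 12 : 9 12
STORE 0 : 9
LOAD 0  : 9 12
STORE 2 : 9
PUSH 5  : 9 5
MOD     : 4
PUSH 9  : 4 9
PUSH 7  : 4 9 7
MOD     : 4 2
SUB     : 2
LOAD 0  : 2 12
OVER    : 2 12 2
SWAP    : 2 2 12
OVER    : 2 2 12 2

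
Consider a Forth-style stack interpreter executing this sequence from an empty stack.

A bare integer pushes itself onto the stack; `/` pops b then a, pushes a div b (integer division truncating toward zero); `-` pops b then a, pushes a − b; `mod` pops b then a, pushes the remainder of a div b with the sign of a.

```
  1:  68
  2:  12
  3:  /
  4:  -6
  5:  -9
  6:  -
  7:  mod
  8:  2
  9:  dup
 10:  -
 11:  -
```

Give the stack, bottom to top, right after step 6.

[5, 3]

68 -> [68]
12 -> [68, 12]
/  -> [5]
-6 -> [5, -6]
-9 -> [5, -6, -9]
-  -> [5, 3]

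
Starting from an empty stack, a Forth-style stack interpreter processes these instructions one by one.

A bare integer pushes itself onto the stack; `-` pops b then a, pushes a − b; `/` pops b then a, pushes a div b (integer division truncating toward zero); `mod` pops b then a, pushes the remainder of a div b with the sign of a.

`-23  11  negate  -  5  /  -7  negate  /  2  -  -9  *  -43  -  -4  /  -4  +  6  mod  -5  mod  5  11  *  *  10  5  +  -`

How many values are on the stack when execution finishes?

1

-23     -23
11      -23 11
negate  -23 -11
-       -12
5       -12 5
/       -2
-7      -2 -7
negate  -2 7
/       0
2       0 2
-       -2
-9      -2 -9
*       18
-43     18 -43
-       61
-4      61 -4
/       -15
-4      -15 -4
+       -19
6       -19 6
mod     -1
-5      -1 -5
mod     -1
5       -1 5
11      -1 5 11
*       -1 55
*       -55
10      -55 10
5       -55 10 5
+       -55 15
-       -70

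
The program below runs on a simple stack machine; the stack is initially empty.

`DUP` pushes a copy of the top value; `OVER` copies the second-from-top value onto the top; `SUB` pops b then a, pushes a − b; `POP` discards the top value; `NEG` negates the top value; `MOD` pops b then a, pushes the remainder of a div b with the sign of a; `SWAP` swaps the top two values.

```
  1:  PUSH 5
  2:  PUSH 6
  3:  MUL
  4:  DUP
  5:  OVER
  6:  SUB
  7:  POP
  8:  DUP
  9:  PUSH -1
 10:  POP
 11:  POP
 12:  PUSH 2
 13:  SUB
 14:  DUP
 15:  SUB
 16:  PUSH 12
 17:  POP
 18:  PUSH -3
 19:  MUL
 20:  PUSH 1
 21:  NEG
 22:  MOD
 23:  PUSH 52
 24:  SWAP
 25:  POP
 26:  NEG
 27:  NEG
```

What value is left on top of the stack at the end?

PUSH 5   5
PUSH 6   5 6
MUL      30
DUP      30 30
OVER     30 30 30
SUB      30 0
POP      30
DUP      30 30
PUSH -1  30 30 -1
POP      30 30
POP      30
PUSH 2   30 2
SUB      28
DUP      28 28
SUB      0
PUSH 12  0 12
POP      0
PUSH -3  0 -3
MUL      0
PUSH 1   0 1
NEG      0 -1
MOD      0
PUSH 52  0 52
SWAP     52 0
POP      52
NEG      -52
NEG      52

52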